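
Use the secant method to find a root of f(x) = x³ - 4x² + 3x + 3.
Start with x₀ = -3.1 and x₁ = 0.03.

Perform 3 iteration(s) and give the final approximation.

f(x) = x³ - 4x² + 3x + 3
x₀ = -3.1, x₁ = 0.03

Secant formula: x_{n+1} = x_n - f(x_n)(x_n - x_{n-1})/(f(x_n) - f(x_{n-1}))

Iteration 1:
  f(-3.100000) = -74.531000
  f(0.030000) = 3.086427
  x_2 = 0.030000 - 3.086427×(0.030000 - (-3.100000))/(3.086427 - (-74.531000))
       = -0.094463
Iteration 2:
  f(0.030000) = 3.086427
  f(-0.094463) = 2.680074
  x_3 = -0.094463 - 2.680074×(-0.094463 - 0.030000)/(2.680074 - 3.086427)
       = -0.915353
Iteration 3:
  f(-0.094463) = 2.680074
  f(-0.915353) = -3.864485
  x_4 = -0.915353 - (-3.864485)×(-0.915353 - (-0.094463))/(-3.864485 - 2.680074)
       = -0.430627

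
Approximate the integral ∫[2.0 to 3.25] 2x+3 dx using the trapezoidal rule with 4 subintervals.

f(x) = 2x+3
a = 2.0, b = 3.25, n = 4
h = (b - a)/n = 0.312500

Trapezoidal rule: (h/2)[f(x₀) + 2f(x₁) + 2f(x₂) + ... + f(xₙ)]

x_0 = 2.0000, f(x_0) = 7.000000, coefficient = 1
x_1 = 2.3125, f(x_1) = 7.625000, coefficient = 2
x_2 = 2.6250, f(x_2) = 8.250000, coefficient = 2
x_3 = 2.9375, f(x_3) = 8.875000, coefficient = 2
x_4 = 3.2500, f(x_4) = 9.500000, coefficient = 1

I ≈ (0.312500/2) × 66.000000 = 10.312500
Exact value: 10.312500
Error: 0.000000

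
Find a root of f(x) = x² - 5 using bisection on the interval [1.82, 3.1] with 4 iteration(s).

f(x) = x² - 5
Initial interval: [1.82, 3.1]

Iteration 1:
  c_1 = (1.820000 + 3.100000)/2 = 2.460000
  f(c_1) = f(2.460000) = 1.051600
  f(a) × f(c) < 0, new interval: [1.820000, 2.460000]
Iteration 2:
  c_2 = (1.820000 + 2.460000)/2 = 2.140000
  f(c_2) = f(2.140000) = -0.420400
  f(a) × f(c) ≥ 0, new interval: [2.140000, 2.460000]
Iteration 3:
  c_3 = (2.140000 + 2.460000)/2 = 2.300000
  f(c_3) = f(2.300000) = 0.290000
  f(a) × f(c) < 0, new interval: [2.140000, 2.300000]
Iteration 4:
  c_4 = (2.140000 + 2.300000)/2 = 2.220000
  f(c_4) = f(2.220000) = -0.071600
  f(a) × f(c) ≥ 0, new interval: [2.220000, 2.300000]

After 4 iteration(s), the approximation is c_4 = 2.220000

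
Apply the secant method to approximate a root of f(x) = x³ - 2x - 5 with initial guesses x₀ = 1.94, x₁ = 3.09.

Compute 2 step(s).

f(x) = x³ - 2x - 5
x₀ = 1.94, x₁ = 3.09

Secant formula: x_{n+1} = x_n - f(x_n)(x_n - x_{n-1})/(f(x_n) - f(x_{n-1}))

Iteration 1:
  f(1.940000) = -1.578616
  f(3.090000) = 18.323629
  x_2 = 3.090000 - 18.323629×(3.090000 - 1.940000)/(18.323629 - (-1.578616))
       = 2.031216
Iteration 2:
  f(3.090000) = 18.323629
  f(2.031216) = -0.681960
  x_3 = 2.031216 - (-0.681960)×(2.031216 - 3.090000)/(-0.681960 - 18.323629)
       = 2.069208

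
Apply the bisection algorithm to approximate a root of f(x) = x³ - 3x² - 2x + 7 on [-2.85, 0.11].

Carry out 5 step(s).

f(x) = x³ - 3x² - 2x + 7
Initial interval: [-2.85, 0.11]

Iteration 1:
  c_1 = (-2.850000 + 0.110000)/2 = -1.370000
  f(c_1) = f(-1.370000) = 1.537947
  f(a) × f(c) < 0, new interval: [-2.850000, -1.370000]
Iteration 2:
  c_2 = (-2.850000 + (-1.370000))/2 = -2.110000
  f(c_2) = f(-2.110000) = -11.530231
  f(a) × f(c) ≥ 0, new interval: [-2.110000, -1.370000]
Iteration 3:
  c_3 = (-2.110000 + (-1.370000))/2 = -1.740000
  f(c_3) = f(-1.740000) = -3.870824
  f(a) × f(c) ≥ 0, new interval: [-1.740000, -1.370000]
Iteration 4:
  c_4 = (-1.740000 + (-1.370000))/2 = -1.555000
  f(c_4) = f(-1.555000) = -0.904104
  f(a) × f(c) ≥ 0, new interval: [-1.555000, -1.370000]
Iteration 5:
  c_5 = (-1.555000 + (-1.370000))/2 = -1.462500
  f(c_5) = f(-1.462500) = 0.380131
  f(a) × f(c) < 0, new interval: [-1.555000, -1.462500]

After 5 iteration(s), the approximation is c_5 = -1.462500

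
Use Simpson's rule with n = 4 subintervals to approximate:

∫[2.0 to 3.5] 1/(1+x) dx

f(x) = 1/(1+x)
a = 2.0, b = 3.5, n = 4
h = (b - a)/n = 0.375000

Simpson's rule: (h/3)[f(x₀) + 4f(x₁) + 2f(x₂) + ... + f(xₙ)]

x_0 = 2.0000, f(x_0) = 0.333333, coefficient = 1
x_1 = 2.3750, f(x_1) = 0.296296, coefficient = 4
x_2 = 2.7500, f(x_2) = 0.266667, coefficient = 2
x_3 = 3.1250, f(x_3) = 0.242424, coefficient = 4
x_4 = 3.5000, f(x_4) = 0.222222, coefficient = 1

I ≈ (0.375000/3) × 3.243771 = 0.405471
Exact value: 0.405465
Error: 0.000006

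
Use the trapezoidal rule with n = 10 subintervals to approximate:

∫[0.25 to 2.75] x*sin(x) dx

f(x) = x*sin(x)
a = 0.25, b = 2.75, n = 10
h = (b - a)/n = 0.250000

Trapezoidal rule: (h/2)[f(x₀) + 2f(x₁) + 2f(x₂) + ... + f(xₙ)]

x_0 = 0.2500, f(x_0) = 0.061851, coefficient = 1
x_1 = 0.5000, f(x_1) = 0.239713, coefficient = 2
x_2 = 0.7500, f(x_2) = 0.511229, coefficient = 2
x_3 = 1.0000, f(x_3) = 0.841471, coefficient = 2
x_4 = 1.2500, f(x_4) = 1.186231, coefficient = 2
x_5 = 1.5000, f(x_5) = 1.496242, coefficient = 2
x_6 = 1.7500, f(x_6) = 1.721975, coefficient = 2
x_7 = 2.0000, f(x_7) = 1.818595, coefficient = 2
x_8 = 2.2500, f(x_8) = 1.750665, coefficient = 2
x_9 = 2.5000, f(x_9) = 1.496180, coefficient = 2
x_10 = 2.7500, f(x_10) = 1.049568, coefficient = 1

I ≈ (0.250000/2) × 23.236022 = 2.904503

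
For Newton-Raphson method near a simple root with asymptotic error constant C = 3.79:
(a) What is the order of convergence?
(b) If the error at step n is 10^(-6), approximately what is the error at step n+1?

(a) Newton-Raphson has quadratic (order 2) convergence near simple roots.
    This means |e_{n+1}| ≈ C|e_n|².

(b) With |e_n| = 10^(-6) and C = 3.79:
    |e_{n+1}| ≈ 3.79 × (10^(-6))² = 3.79 × 10^(-12)

(a) 2 (quadratic); (b) |e_{n+1}| ≈ 3.790e-12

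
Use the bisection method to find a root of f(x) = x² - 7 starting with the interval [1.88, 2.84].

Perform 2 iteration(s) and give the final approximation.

f(x) = x² - 7
Initial interval: [1.88, 2.84]

Iteration 1:
  c_1 = (1.880000 + 2.840000)/2 = 2.360000
  f(c_1) = f(2.360000) = -1.430400
  f(a) × f(c) ≥ 0, new interval: [2.360000, 2.840000]
Iteration 2:
  c_2 = (2.360000 + 2.840000)/2 = 2.600000
  f(c_2) = f(2.600000) = -0.240000
  f(a) × f(c) ≥ 0, new interval: [2.600000, 2.840000]

After 2 iteration(s), the approximation is c_2 = 2.600000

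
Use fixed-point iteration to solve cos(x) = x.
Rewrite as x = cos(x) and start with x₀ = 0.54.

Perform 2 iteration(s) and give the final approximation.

Equation: cos(x) = x
Fixed-point form: x = cos(x)
x₀ = 0.54

x_1 = g(0.540000) = 0.857709
x_2 = g(0.857709) = 0.654172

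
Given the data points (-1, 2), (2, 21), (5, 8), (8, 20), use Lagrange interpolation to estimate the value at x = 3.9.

Lagrange interpolation formula:
P(x) = Σ yᵢ × Lᵢ(x)
where Lᵢ(x) = Π_{j≠i} (x - xⱼ)/(xᵢ - xⱼ)

L_0(3.9) = (3.9 - 2)/(-1 - 2) × (3.9 - 5)/(-1 - 5) × (3.9 - 8)/(-1 - 8) = -0.052895
L_1(3.9) = (3.9 - (-1))/(2 - (-1)) × (3.9 - 5)/(2 - 5) × (3.9 - 8)/(2 - 8) = 0.409241
L_2(3.9) = (3.9 - (-1))/(5 - (-1)) × (3.9 - 2)/(5 - 2) × (3.9 - 8)/(5 - 8) = 0.706870
L_3(3.9) = (3.9 - (-1))/(8 - (-1)) × (3.9 - 2)/(8 - 2) × (3.9 - 5)/(8 - 5) = -0.063216

P(3.9) = 2×L_0(3.9) + 21×L_1(3.9) + 8×L_2(3.9) + 20×L_3(3.9)
P(3.9) = 12.878907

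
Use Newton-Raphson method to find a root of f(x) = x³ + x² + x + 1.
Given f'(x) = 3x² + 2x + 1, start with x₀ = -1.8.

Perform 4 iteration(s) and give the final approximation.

f(x) = x³ + x² + x + 1
f'(x) = 3x² + 2x + 1
x₀ = -1.8

Newton-Raphson formula: x_{n+1} = x_n - f(x_n)/f'(x_n)

Iteration 1:
  f(-1.800000) = -3.392000
  f'(-1.800000) = 7.120000
  x_1 = -1.800000 - (-3.392000)/7.120000 = -1.323596
Iteration 2:
  f(-1.323596) = -0.890504
  f'(-1.323596) = 3.608524
  x_2 = -1.323596 - (-0.890504)/3.608524 = -1.076818
Iteration 3:
  f(-1.076818) = -0.165890
  f'(-1.076818) = 2.324973
  x_3 = -1.076818 - (-0.165890)/2.324973 = -1.005466
Iteration 4:
  f(-1.005466) = -0.010992
  f'(-1.005466) = 2.021954
  x_4 = -1.005466 - (-0.010992)/2.021954 = -1.000030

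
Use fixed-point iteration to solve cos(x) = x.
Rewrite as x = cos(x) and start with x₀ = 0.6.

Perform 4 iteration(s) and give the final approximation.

Equation: cos(x) = x
Fixed-point form: x = cos(x)
x₀ = 0.6

x_1 = g(0.600000) = 0.825336
x_2 = g(0.825336) = 0.678310
x_3 = g(0.678310) = 0.778634
x_4 = g(0.778634) = 0.711874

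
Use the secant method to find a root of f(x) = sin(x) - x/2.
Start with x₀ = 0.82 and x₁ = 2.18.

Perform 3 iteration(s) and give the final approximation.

f(x) = sin(x) - x/2
x₀ = 0.82, x₁ = 2.18

Secant formula: x_{n+1} = x_n - f(x_n)(x_n - x_{n-1})/(f(x_n) - f(x_{n-1}))

Iteration 1:
  f(0.820000) = 0.321146
  f(2.180000) = -0.269896
  x_2 = 2.180000 - (-0.269896)×(2.180000 - 0.820000)/(-0.269896 - 0.321146)
       = 1.558963
Iteration 2:
  f(2.180000) = -0.269896
  f(1.558963) = 0.220448
  x_3 = 1.558963 - 0.220448×(1.558963 - 2.180000)/(0.220448 - (-0.269896))
       = 1.838168
Iteration 3:
  f(1.558963) = 0.220448
  f(1.838168) = 0.045385
  x_4 = 1.838168 - 0.045385×(1.838168 - 1.558963)/(0.045385 - 0.220448)
       = 1.910551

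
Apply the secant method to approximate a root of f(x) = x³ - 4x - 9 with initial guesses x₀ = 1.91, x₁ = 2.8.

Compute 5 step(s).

f(x) = x³ - 4x - 9
x₀ = 1.91, x₁ = 2.8

Secant formula: x_{n+1} = x_n - f(x_n)(x_n - x_{n-1})/(f(x_n) - f(x_{n-1}))

Iteration 1:
  f(1.910000) = -9.672129
  f(2.800000) = 1.752000
  x_2 = 2.800000 - 1.752000×(2.800000 - 1.910000)/(1.752000 - (-9.672129))
       = 2.663510
Iteration 2:
  f(2.800000) = 1.752000
  f(2.663510) = -0.758341
  x_3 = 2.663510 - (-0.758341)×(2.663510 - 2.800000)/(-0.758341 - 1.752000)
       = 2.704742
Iteration 3:
  f(2.663510) = -0.758341
  f(2.704742) = -0.032082
  x_4 = 2.704742 - (-0.032082)×(2.704742 - 2.663510)/(-0.032082 - (-0.758341))
       = 2.706563
Iteration 4:
  f(2.704742) = -0.032082
  f(2.706563) = 0.000633
  x_5 = 2.706563 - 0.000633×(2.706563 - 2.704742)/(0.000633 - (-0.032082))
       = 2.706528
Iteration 5:
  f(2.706563) = 0.000633
  f(2.706528) = -0.000001
  x_6 = 2.706528 - (-0.000001)×(2.706528 - 2.706563)/(-0.000001 - 0.000633)
       = 2.706528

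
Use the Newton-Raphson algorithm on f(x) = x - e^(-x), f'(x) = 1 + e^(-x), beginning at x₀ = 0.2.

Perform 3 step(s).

f(x) = x - e^(-x)
f'(x) = 1 + e^(-x)
x₀ = 0.2

Newton-Raphson formula: x_{n+1} = x_n - f(x_n)/f'(x_n)

Iteration 1:
  f(0.200000) = -0.618731
  f'(0.200000) = 1.818731
  x_1 = 0.200000 - (-0.618731)/1.818731 = 0.540199
Iteration 2:
  f(0.540199) = -0.042433
  f'(0.540199) = 1.582632
  x_2 = 0.540199 - (-0.042433)/1.582632 = 0.567011
Iteration 3:
  f(0.567011) = -0.000208
  f'(0.567011) = 1.567218
  x_3 = 0.567011 - (-0.000208)/1.567218 = 0.567143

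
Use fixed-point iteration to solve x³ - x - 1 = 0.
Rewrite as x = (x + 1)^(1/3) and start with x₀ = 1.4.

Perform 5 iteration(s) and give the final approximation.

Equation: x³ - x - 1 = 0
Fixed-point form: x = (x + 1)^(1/3)
x₀ = 1.4

x_1 = g(1.400000) = 1.338866
x_2 = g(1.338866) = 1.327400
x_3 = g(1.327400) = 1.325227
x_4 = g(1.325227) = 1.324815
x_5 = g(1.324815) = 1.324736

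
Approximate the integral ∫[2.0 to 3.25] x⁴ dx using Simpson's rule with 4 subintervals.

f(x) = x⁴
a = 2.0, b = 3.25, n = 4
h = (b - a)/n = 0.312500

Simpson's rule: (h/3)[f(x₀) + 4f(x₁) + 2f(x₂) + ... + f(xₙ)]

x_0 = 2.0000, f(x_0) = 16.000000, coefficient = 1
x_1 = 2.3125, f(x_1) = 28.597427, coefficient = 4
x_2 = 2.6250, f(x_2) = 47.480713, coefficient = 2
x_3 = 2.9375, f(x_3) = 74.458023, coefficient = 4
x_4 = 3.2500, f(x_4) = 111.566406, coefficient = 1

I ≈ (0.312500/3) × 634.749634 = 66.119754
Exact value: 66.118164
Error: 0.001589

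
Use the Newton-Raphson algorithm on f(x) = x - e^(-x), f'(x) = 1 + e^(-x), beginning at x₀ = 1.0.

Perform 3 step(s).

f(x) = x - e^(-x)
f'(x) = 1 + e^(-x)
x₀ = 1.0

Newton-Raphson formula: x_{n+1} = x_n - f(x_n)/f'(x_n)

Iteration 1:
  f(1.000000) = 0.632121
  f'(1.000000) = 1.367879
  x_1 = 1.000000 - 0.632121/1.367879 = 0.537883
Iteration 2:
  f(0.537883) = -0.046100
  f'(0.537883) = 1.583983
  x_2 = 0.537883 - (-0.046100)/1.583983 = 0.566987
Iteration 3:
  f(0.566987) = -0.000245
  f'(0.566987) = 1.567232
  x_3 = 0.566987 - (-0.000245)/1.567232 = 0.567143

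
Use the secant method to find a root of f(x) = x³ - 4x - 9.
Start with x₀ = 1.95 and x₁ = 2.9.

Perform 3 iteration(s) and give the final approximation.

f(x) = x³ - 4x - 9
x₀ = 1.95, x₁ = 2.9

Secant formula: x_{n+1} = x_n - f(x_n)(x_n - x_{n-1})/(f(x_n) - f(x_{n-1}))

Iteration 1:
  f(1.950000) = -9.385125
  f(2.900000) = 3.789000
  x_2 = 2.900000 - 3.789000×(2.900000 - 1.950000)/(3.789000 - (-9.385125))
       = 2.626771
Iteration 2:
  f(2.900000) = 3.789000
  f(2.626771) = -1.382555
  x_3 = 2.626771 - (-1.382555)×(2.626771 - 2.900000)/(-1.382555 - 3.789000)
       = 2.699816
Iteration 3:
  f(2.626771) = -1.382555
  f(2.699816) = -0.120292
  x_4 = 2.699816 - (-0.120292)×(2.699816 - 2.626771)/(-0.120292 - (-1.382555))
       = 2.706777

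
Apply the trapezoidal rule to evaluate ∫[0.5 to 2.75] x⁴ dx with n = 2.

f(x) = x⁴
a = 0.5, b = 2.75, n = 2
h = (b - a)/n = 1.125000

Trapezoidal rule: (h/2)[f(x₀) + 2f(x₁) + 2f(x₂) + ... + f(xₙ)]

x_0 = 0.5000, f(x_0) = 0.062500, coefficient = 1
x_1 = 1.6250, f(x_1) = 6.972900, coefficient = 2
x_2 = 2.7500, f(x_2) = 57.191406, coefficient = 1

I ≈ (1.125000/2) × 71.199707 = 40.049835
Exact value: 31.449023
Error: 8.600812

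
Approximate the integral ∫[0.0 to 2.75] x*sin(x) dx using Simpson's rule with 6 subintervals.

f(x) = x*sin(x)
a = 0.0, b = 2.75, n = 6
h = (b - a)/n = 0.458333

Simpson's rule: (h/3)[f(x₀) + 4f(x₁) + 2f(x₂) + ... + f(xₙ)]

x_0 = 0.0000, f(x_0) = 0.000000, coefficient = 1
x_1 = 0.4583, f(x_1) = 0.202791, coefficient = 4
x_2 = 0.9167, f(x_2) = 0.727446, coefficient = 2
x_3 = 1.3750, f(x_3) = 1.348728, coefficient = 4
x_4 = 1.8333, f(x_4) = 1.770514, coefficient = 2
x_5 = 2.2917, f(x_5) = 1.721572, coefficient = 4
x_6 = 2.7500, f(x_6) = 1.049568, coefficient = 1

I ≈ (0.458333/3) × 19.137854 = 2.923839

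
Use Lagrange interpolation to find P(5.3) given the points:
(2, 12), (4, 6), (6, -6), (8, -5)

Lagrange interpolation formula:
P(x) = Σ yᵢ × Lᵢ(x)
where Lᵢ(x) = Π_{j≠i} (x - xⱼ)/(xᵢ - xⱼ)

L_0(5.3) = (5.3 - 4)/(2 - 4) × (5.3 - 6)/(2 - 6) × (5.3 - 8)/(2 - 8) = -0.051188
L_1(5.3) = (5.3 - 2)/(4 - 2) × (5.3 - 6)/(4 - 6) × (5.3 - 8)/(4 - 8) = 0.389813
L_2(5.3) = (5.3 - 2)/(6 - 2) × (5.3 - 4)/(6 - 4) × (5.3 - 8)/(6 - 8) = 0.723937
L_3(5.3) = (5.3 - 2)/(8 - 2) × (5.3 - 4)/(8 - 4) × (5.3 - 6)/(8 - 6) = -0.062563

P(5.3) = 12×L_0(5.3) + 6×L_1(5.3) + (-6)×L_2(5.3) + (-5)×L_3(5.3)
P(5.3) = -2.306187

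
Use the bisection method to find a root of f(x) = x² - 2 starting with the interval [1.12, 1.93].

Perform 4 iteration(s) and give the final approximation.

f(x) = x² - 2
Initial interval: [1.12, 1.93]

Iteration 1:
  c_1 = (1.120000 + 1.930000)/2 = 1.525000
  f(c_1) = f(1.525000) = 0.325625
  f(a) × f(c) < 0, new interval: [1.120000, 1.525000]
Iteration 2:
  c_2 = (1.120000 + 1.525000)/2 = 1.322500
  f(c_2) = f(1.322500) = -0.250994
  f(a) × f(c) ≥ 0, new interval: [1.322500, 1.525000]
Iteration 3:
  c_3 = (1.322500 + 1.525000)/2 = 1.423750
  f(c_3) = f(1.423750) = 0.027064
  f(a) × f(c) < 0, new interval: [1.322500, 1.423750]
Iteration 4:
  c_4 = (1.322500 + 1.423750)/2 = 1.373125
  f(c_4) = f(1.373125) = -0.114528
  f(a) × f(c) ≥ 0, new interval: [1.373125, 1.423750]

After 4 iteration(s), the approximation is c_4 = 1.373125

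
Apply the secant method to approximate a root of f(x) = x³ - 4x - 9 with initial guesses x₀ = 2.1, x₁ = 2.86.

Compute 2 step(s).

f(x) = x³ - 4x - 9
x₀ = 2.1, x₁ = 2.86

Secant formula: x_{n+1} = x_n - f(x_n)(x_n - x_{n-1})/(f(x_n) - f(x_{n-1}))

Iteration 1:
  f(2.100000) = -8.139000
  f(2.860000) = 2.953656
  x_2 = 2.860000 - 2.953656×(2.860000 - 2.100000)/(2.953656 - (-8.139000))
       = 2.657634
Iteration 2:
  f(2.860000) = 2.953656
  f(2.657634) = -0.859621
  x_3 = 2.657634 - (-0.859621)×(2.657634 - 2.860000)/(-0.859621 - 2.953656)
       = 2.703253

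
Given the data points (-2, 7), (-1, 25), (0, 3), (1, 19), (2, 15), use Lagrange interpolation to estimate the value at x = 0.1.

Lagrange interpolation formula:
P(x) = Σ yᵢ × Lᵢ(x)
where Lᵢ(x) = Π_{j≠i} (x - xⱼ)/(xᵢ - xⱼ)

L_0(0.1) = (0.1 - (-1))/(-2 - (-1)) × (0.1 - 0)/(-2 - 0) × (0.1 - 1)/(-2 - 1) × (0.1 - 2)/(-2 - 2) = 0.007838
L_1(0.1) = (0.1 - (-2))/(-1 - (-2)) × (0.1 - 0)/(-1 - 0) × (0.1 - 1)/(-1 - 1) × (0.1 - 2)/(-1 - 2) = -0.059850
L_2(0.1) = (0.1 - (-2))/(0 - (-2)) × (0.1 - (-1))/(0 - (-1)) × (0.1 - 1)/(0 - 1) × (0.1 - 2)/(0 - 2) = 0.987525
L_3(0.1) = (0.1 - (-2))/(1 - (-2)) × (0.1 - (-1))/(1 - (-1)) × (0.1 - 0)/(1 - 0) × (0.1 - 2)/(1 - 2) = 0.073150
L_4(0.1) = (0.1 - (-2))/(2 - (-2)) × (0.1 - (-1))/(2 - (-1)) × (0.1 - 0)/(2 - 0) × (0.1 - 1)/(2 - 1) = -0.008663

P(0.1) = 7×L_0(0.1) + 25×L_1(0.1) + 3×L_2(0.1) + 19×L_3(0.1) + 15×L_4(0.1)
P(0.1) = 2.781100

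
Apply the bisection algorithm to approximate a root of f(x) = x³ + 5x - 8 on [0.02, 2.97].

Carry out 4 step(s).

f(x) = x³ + 5x - 8
Initial interval: [0.02, 2.97]

Iteration 1:
  c_1 = (0.020000 + 2.970000)/2 = 1.495000
  f(c_1) = f(1.495000) = 2.816362
  f(a) × f(c) < 0, new interval: [0.020000, 1.495000]
Iteration 2:
  c_2 = (0.020000 + 1.495000)/2 = 0.757500
  f(c_2) = f(0.757500) = -3.777842
  f(a) × f(c) ≥ 0, new interval: [0.757500, 1.495000]
Iteration 3:
  c_3 = (0.757500 + 1.495000)/2 = 1.126250
  f(c_3) = f(1.126250) = -0.940171
  f(a) × f(c) ≥ 0, new interval: [1.126250, 1.495000]
Iteration 4:
  c_4 = (1.126250 + 1.495000)/2 = 1.310625
  f(c_4) = f(1.310625) = 0.804435
  f(a) × f(c) < 0, new interval: [1.126250, 1.310625]

After 4 iteration(s), the approximation is c_4 = 1.310625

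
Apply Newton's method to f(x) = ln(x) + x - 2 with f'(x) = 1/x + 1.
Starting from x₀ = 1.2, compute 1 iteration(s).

f(x) = ln(x) + x - 2
f'(x) = 1/x + 1
x₀ = 1.2

Newton-Raphson formula: x_{n+1} = x_n - f(x_n)/f'(x_n)

Iteration 1:
  f(1.200000) = -0.617678
  f'(1.200000) = 1.833333
  x_1 = 1.200000 - (-0.617678)/1.833333 = 1.536916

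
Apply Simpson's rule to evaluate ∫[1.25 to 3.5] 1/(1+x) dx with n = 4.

f(x) = 1/(1+x)
a = 1.25, b = 3.5, n = 4
h = (b - a)/n = 0.562500

Simpson's rule: (h/3)[f(x₀) + 4f(x₁) + 2f(x₂) + ... + f(xₙ)]

x_0 = 1.2500, f(x_0) = 0.444444, coefficient = 1
x_1 = 1.8125, f(x_1) = 0.355556, coefficient = 4
x_2 = 2.3750, f(x_2) = 0.296296, coefficient = 2
x_3 = 2.9375, f(x_3) = 0.253968, coefficient = 4
x_4 = 3.5000, f(x_4) = 0.222222, coefficient = 1

I ≈ (0.562500/3) × 3.697354 = 0.693254
Exact value: 0.693147
Error: 0.000107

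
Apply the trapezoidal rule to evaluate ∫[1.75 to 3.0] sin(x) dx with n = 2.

f(x) = sin(x)
a = 1.75, b = 3.0, n = 2
h = (b - a)/n = 0.625000

Trapezoidal rule: (h/2)[f(x₀) + 2f(x₁) + 2f(x₂) + ... + f(xₙ)]

x_0 = 1.7500, f(x_0) = 0.983986, coefficient = 1
x_1 = 2.3750, f(x_1) = 0.693685, coefficient = 2
x_2 = 3.0000, f(x_2) = 0.141120, coefficient = 1

I ≈ (0.625000/2) × 2.512476 = 0.785149
Exact value: 0.811746
Error: 0.026598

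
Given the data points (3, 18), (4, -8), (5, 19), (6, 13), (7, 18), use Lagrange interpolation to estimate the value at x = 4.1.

Lagrange interpolation formula:
P(x) = Σ yᵢ × Lᵢ(x)
where Lᵢ(x) = Π_{j≠i} (x - xⱼ)/(xᵢ - xⱼ)

L_0(4.1) = (4.1 - 4)/(3 - 4) × (4.1 - 5)/(3 - 5) × (4.1 - 6)/(3 - 6) × (4.1 - 7)/(3 - 7) = -0.020662
L_1(4.1) = (4.1 - 3)/(4 - 3) × (4.1 - 5)/(4 - 5) × (4.1 - 6)/(4 - 6) × (4.1 - 7)/(4 - 7) = 0.909150
L_2(4.1) = (4.1 - 3)/(5 - 3) × (4.1 - 4)/(5 - 4) × (4.1 - 6)/(5 - 6) × (4.1 - 7)/(5 - 7) = 0.151525
L_3(4.1) = (4.1 - 3)/(6 - 3) × (4.1 - 4)/(6 - 4) × (4.1 - 5)/(6 - 5) × (4.1 - 7)/(6 - 7) = -0.047850
L_4(4.1) = (4.1 - 3)/(7 - 3) × (4.1 - 4)/(7 - 4) × (4.1 - 5)/(7 - 5) × (4.1 - 6)/(7 - 6) = 0.007837

P(4.1) = 18×L_0(4.1) + (-8)×L_1(4.1) + 19×L_2(4.1) + 13×L_3(4.1) + 18×L_4(4.1)
P(4.1) = -5.247125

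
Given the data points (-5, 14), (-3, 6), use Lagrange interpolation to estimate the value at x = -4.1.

Lagrange interpolation formula:
P(x) = Σ yᵢ × Lᵢ(x)
where Lᵢ(x) = Π_{j≠i} (x - xⱼ)/(xᵢ - xⱼ)

L_0(-4.1) = (-4.1 - (-3))/(-5 - (-3)) = 0.550000
L_1(-4.1) = (-4.1 - (-5))/(-3 - (-5)) = 0.450000

P(-4.1) = 14×L_0(-4.1) + 6×L_1(-4.1)
P(-4.1) = 10.400000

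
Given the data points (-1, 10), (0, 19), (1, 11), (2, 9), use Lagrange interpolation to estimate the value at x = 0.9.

Lagrange interpolation formula:
P(x) = Σ yᵢ × Lᵢ(x)
where Lᵢ(x) = Π_{j≠i} (x - xⱼ)/(xᵢ - xⱼ)

L_0(0.9) = (0.9 - 0)/(-1 - 0) × (0.9 - 1)/(-1 - 1) × (0.9 - 2)/(-1 - 2) = -0.016500
L_1(0.9) = (0.9 - (-1))/(0 - (-1)) × (0.9 - 1)/(0 - 1) × (0.9 - 2)/(0 - 2) = 0.104500
L_2(0.9) = (0.9 - (-1))/(1 - (-1)) × (0.9 - 0)/(1 - 0) × (0.9 - 2)/(1 - 2) = 0.940500
L_3(0.9) = (0.9 - (-1))/(2 - (-1)) × (0.9 - 0)/(2 - 0) × (0.9 - 1)/(2 - 1) = -0.028500

P(0.9) = 10×L_0(0.9) + 19×L_1(0.9) + 11×L_2(0.9) + 9×L_3(0.9)
P(0.9) = 11.909500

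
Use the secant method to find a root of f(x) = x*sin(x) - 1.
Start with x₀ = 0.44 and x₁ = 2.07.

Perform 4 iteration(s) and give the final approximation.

f(x) = x*sin(x) - 1
x₀ = 0.44, x₁ = 2.07

Secant formula: x_{n+1} = x_n - f(x_n)(x_n - x_{n-1})/(f(x_n) - f(x_{n-1}))

Iteration 1:
  f(0.440000) = -0.812587
  f(2.070000) = 0.817386
  x_2 = 2.070000 - 0.817386×(2.070000 - 0.440000)/(0.817386 - (-0.812587))
       = 1.252600
Iteration 2:
  f(2.070000) = 0.817386
  f(1.252600) = 0.189722
  x_3 = 1.252600 - 0.189722×(1.252600 - 2.070000)/(0.189722 - 0.817386)
       = 1.005528
Iteration 3:
  f(1.252600) = 0.189722
  f(1.005528) = -0.150887
  x_4 = 1.005528 - (-0.150887)×(1.005528 - 1.252600)/(-0.150887 - 0.189722)
       = 1.114979
Iteration 4:
  f(1.005528) = -0.150887
  f(1.114979) = 0.001142
  x_5 = 1.114979 - 0.001142×(1.114979 - 1.005528)/(0.001142 - (-0.150887))
       = 1.114157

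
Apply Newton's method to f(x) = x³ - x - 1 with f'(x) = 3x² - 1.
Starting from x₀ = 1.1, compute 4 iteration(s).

f(x) = x³ - x - 1
f'(x) = 3x² - 1
x₀ = 1.1

Newton-Raphson formula: x_{n+1} = x_n - f(x_n)/f'(x_n)

Iteration 1:
  f(1.100000) = -0.769000
  f'(1.100000) = 2.630000
  x_1 = 1.100000 - (-0.769000)/2.630000 = 1.392395
Iteration 2:
  f(1.392395) = 0.307132
  f'(1.392395) = 4.816295
  x_2 = 1.392395 - 0.307132/4.816295 = 1.328626
Iteration 3:
  f(1.328626) = 0.016727
  f'(1.328626) = 4.295742
  x_3 = 1.328626 - 0.016727/4.295742 = 1.324732
Iteration 4:
  f(1.324732) = 0.000060
  f'(1.324732) = 4.264746
  x_4 = 1.324732 - 0.000060/4.264746 = 1.324718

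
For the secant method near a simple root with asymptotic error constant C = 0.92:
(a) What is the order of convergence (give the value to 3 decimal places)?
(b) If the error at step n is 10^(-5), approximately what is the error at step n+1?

(a) Secant method has superlinear convergence with order φ = (1+√5)/2 ≈ 1.618.
    This means |e_{n+1}| ≈ C|e_n|^1.618.

(b) With |e_n| = 10^(-5) and C = 0.92:
    |e_{n+1}| ≈ 0.92 × (10^(-5))^1.618 = 0.92 × 10^(-8.09)

(a) ≈ 1.618 (golden ratio); (b) |e_{n+1}| ≈ 7.475e-09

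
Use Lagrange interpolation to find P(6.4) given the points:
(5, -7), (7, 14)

Lagrange interpolation formula:
P(x) = Σ yᵢ × Lᵢ(x)
where Lᵢ(x) = Π_{j≠i} (x - xⱼ)/(xᵢ - xⱼ)

L_0(6.4) = (6.4 - 7)/(5 - 7) = 0.300000
L_1(6.4) = (6.4 - 5)/(7 - 5) = 0.700000

P(6.4) = (-7)×L_0(6.4) + 14×L_1(6.4)
P(6.4) = 7.700000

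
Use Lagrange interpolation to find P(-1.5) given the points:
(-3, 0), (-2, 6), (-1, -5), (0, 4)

Lagrange interpolation formula:
P(x) = Σ yᵢ × Lᵢ(x)
where Lᵢ(x) = Π_{j≠i} (x - xⱼ)/(xᵢ - xⱼ)

L_0(-1.5) = (-1.5 - (-2))/(-3 - (-2)) × (-1.5 - (-1))/(-3 - (-1)) × (-1.5 - 0)/(-3 - 0) = -0.062500
L_1(-1.5) = (-1.5 - (-3))/(-2 - (-3)) × (-1.5 - (-1))/(-2 - (-1)) × (-1.5 - 0)/(-2 - 0) = 0.562500
L_2(-1.5) = (-1.5 - (-3))/(-1 - (-3)) × (-1.5 - (-2))/(-1 - (-2)) × (-1.5 - 0)/(-1 - 0) = 0.562500
L_3(-1.5) = (-1.5 - (-3))/(0 - (-3)) × (-1.5 - (-2))/(0 - (-2)) × (-1.5 - (-1))/(0 - (-1)) = -0.062500

P(-1.5) = 0×L_0(-1.5) + 6×L_1(-1.5) + (-5)×L_2(-1.5) + 4×L_3(-1.5)
P(-1.5) = 0.312500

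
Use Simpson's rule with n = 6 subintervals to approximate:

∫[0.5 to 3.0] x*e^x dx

f(x) = x*e^x
a = 0.5, b = 3.0, n = 6
h = (b - a)/n = 0.416667

Simpson's rule: (h/3)[f(x₀) + 4f(x₁) + 2f(x₂) + ... + f(xₙ)]

x_0 = 0.5000, f(x_0) = 0.824361, coefficient = 1
x_1 = 0.9167, f(x_1) = 2.292528, coefficient = 4
x_2 = 1.3333, f(x_2) = 5.058224, coefficient = 2
x_3 = 1.7500, f(x_3) = 10.070555, coefficient = 4
x_4 = 2.1667, f(x_4) = 18.913133, coefficient = 2
x_5 = 2.5833, f(x_5) = 34.206439, coefficient = 4
x_6 = 3.0000, f(x_6) = 60.256611, coefficient = 1

I ≈ (0.416667/3) × 295.301772 = 41.014135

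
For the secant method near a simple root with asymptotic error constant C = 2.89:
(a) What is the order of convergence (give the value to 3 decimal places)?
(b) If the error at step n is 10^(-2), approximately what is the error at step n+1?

(a) Secant method has superlinear convergence with order φ = (1+√5)/2 ≈ 1.618.
    This means |e_{n+1}| ≈ C|e_n|^1.618.

(b) With |e_n| = 10^(-2) and C = 2.89:
    |e_{n+1}| ≈ 2.89 × (10^(-2))^1.618 = 2.89 × 10^(-3.24)

(a) ≈ 1.618 (golden ratio); (b) |e_{n+1}| ≈ 1.678e-03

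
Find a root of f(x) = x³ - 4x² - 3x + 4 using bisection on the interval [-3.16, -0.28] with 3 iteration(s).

f(x) = x³ - 4x² - 3x + 4
Initial interval: [-3.16, -0.28]

Iteration 1:
  c_1 = (-3.160000 + (-0.280000))/2 = -1.720000
  f(c_1) = f(-1.720000) = -7.762048
  f(a) × f(c) ≥ 0, new interval: [-1.720000, -0.280000]
Iteration 2:
  c_2 = (-1.720000 + (-0.280000))/2 = -1.000000
  f(c_2) = f(-1.000000) = 2.000000
  f(a) × f(c) < 0, new interval: [-1.720000, -1.000000]
Iteration 3:
  c_3 = (-1.720000 + (-1.000000))/2 = -1.360000
  f(c_3) = f(-1.360000) = -1.833856
  f(a) × f(c) ≥ 0, new interval: [-1.360000, -1.000000]

After 3 iteration(s), the approximation is c_3 = -1.360000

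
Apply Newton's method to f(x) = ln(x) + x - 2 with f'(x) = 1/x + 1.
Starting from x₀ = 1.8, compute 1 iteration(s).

f(x) = ln(x) + x - 2
f'(x) = 1/x + 1
x₀ = 1.8

Newton-Raphson formula: x_{n+1} = x_n - f(x_n)/f'(x_n)

Iteration 1:
  f(1.800000) = 0.387787
  f'(1.800000) = 1.555556
  x_1 = 1.800000 - 0.387787/1.555556 = 1.550709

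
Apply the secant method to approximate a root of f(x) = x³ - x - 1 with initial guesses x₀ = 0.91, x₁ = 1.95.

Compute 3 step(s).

f(x) = x³ - x - 1
x₀ = 0.91, x₁ = 1.95

Secant formula: x_{n+1} = x_n - f(x_n)(x_n - x_{n-1})/(f(x_n) - f(x_{n-1}))

Iteration 1:
  f(0.910000) = -1.156429
  f(1.950000) = 4.464875
  x_2 = 1.950000 - 4.464875×(1.950000 - 0.910000)/(4.464875 - (-1.156429))
       = 1.123951
Iteration 2:
  f(1.950000) = 4.464875
  f(1.123951) = -0.704101
  x_3 = 1.123951 - (-0.704101)×(1.123951 - 1.950000)/(-0.704101 - 4.464875)
       = 1.236473
Iteration 3:
  f(1.123951) = -0.704101
  f(1.236473) = -0.346072
  x_4 = 1.236473 - (-0.346072)×(1.236473 - 1.123951)/(-0.346072 - (-0.704101))
       = 1.345237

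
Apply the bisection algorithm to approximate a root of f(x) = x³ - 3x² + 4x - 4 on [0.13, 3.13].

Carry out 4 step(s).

f(x) = x³ - 3x² + 4x - 4
Initial interval: [0.13, 3.13]

Iteration 1:
  c_1 = (0.130000 + 3.130000)/2 = 1.630000
  f(c_1) = f(1.630000) = -1.119953
  f(a) × f(c) ≥ 0, new interval: [1.630000, 3.130000]
Iteration 2:
  c_2 = (1.630000 + 3.130000)/2 = 2.380000
  f(c_2) = f(2.380000) = 2.008072
  f(a) × f(c) < 0, new interval: [1.630000, 2.380000]
Iteration 3:
  c_3 = (1.630000 + 2.380000)/2 = 2.005000
  f(c_3) = f(2.005000) = 0.020075
  f(a) × f(c) < 0, new interval: [1.630000, 2.005000]
Iteration 4:
  c_4 = (1.630000 + 2.005000)/2 = 1.817500
  f(c_4) = f(1.817500) = -0.636160
  f(a) × f(c) ≥ 0, new interval: [1.817500, 2.005000]

After 4 iteration(s), the approximation is c_4 = 1.817500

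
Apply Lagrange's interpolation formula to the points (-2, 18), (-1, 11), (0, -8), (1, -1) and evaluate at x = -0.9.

Lagrange interpolation formula:
P(x) = Σ yᵢ × Lᵢ(x)
where Lᵢ(x) = Π_{j≠i} (x - xⱼ)/(xᵢ - xⱼ)

L_0(-0.9) = (-0.9 - (-1))/(-2 - (-1)) × (-0.9 - 0)/(-2 - 0) × (-0.9 - 1)/(-2 - 1) = -0.028500
L_1(-0.9) = (-0.9 - (-2))/(-1 - (-2)) × (-0.9 - 0)/(-1 - 0) × (-0.9 - 1)/(-1 - 1) = 0.940500
L_2(-0.9) = (-0.9 - (-2))/(0 - (-2)) × (-0.9 - (-1))/(0 - (-1)) × (-0.9 - 1)/(0 - 1) = 0.104500
L_3(-0.9) = (-0.9 - (-2))/(1 - (-2)) × (-0.9 - (-1))/(1 - (-1)) × (-0.9 - 0)/(1 - 0) = -0.016500

P(-0.9) = 18×L_0(-0.9) + 11×L_1(-0.9) + (-8)×L_2(-0.9) + (-1)×L_3(-0.9)
P(-0.9) = 9.013000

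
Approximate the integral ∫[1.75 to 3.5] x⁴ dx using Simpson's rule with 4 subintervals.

f(x) = x⁴
a = 1.75, b = 3.5, n = 4
h = (b - a)/n = 0.437500

Simpson's rule: (h/3)[f(x₀) + 4f(x₁) + 2f(x₂) + ... + f(xₙ)]

x_0 = 1.7500, f(x_0) = 9.378906, coefficient = 1
x_1 = 2.1875, f(x_1) = 22.897720, coefficient = 4
x_2 = 2.6250, f(x_2) = 47.480713, coefficient = 2
x_3 = 3.0625, f(x_3) = 87.963882, coefficient = 4
x_4 = 3.5000, f(x_4) = 150.062500, coefficient = 1

I ≈ (0.437500/3) × 697.849243 = 101.769681
Exact value: 101.761133
Error: 0.008548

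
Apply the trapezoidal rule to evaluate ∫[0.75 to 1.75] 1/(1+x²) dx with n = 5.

f(x) = 1/(1+x²)
a = 0.75, b = 1.75, n = 5
h = (b - a)/n = 0.200000

Trapezoidal rule: (h/2)[f(x₀) + 2f(x₁) + 2f(x₂) + ... + f(xₙ)]

x_0 = 0.7500, f(x_0) = 0.640000, coefficient = 1
x_1 = 0.9500, f(x_1) = 0.525624, coefficient = 2
x_2 = 1.1500, f(x_2) = 0.430571, coefficient = 2
x_3 = 1.3500, f(x_3) = 0.354296, coefficient = 2
x_4 = 1.5500, f(x_4) = 0.293902, coefficient = 2
x_5 = 1.7500, f(x_5) = 0.246154, coefficient = 1

I ≈ (0.200000/2) × 4.094938 = 0.409494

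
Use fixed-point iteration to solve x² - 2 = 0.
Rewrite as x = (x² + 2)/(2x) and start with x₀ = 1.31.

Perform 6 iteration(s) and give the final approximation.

Equation: x² - 2 = 0
Fixed-point form: x = (x² + 2)/(2x)
x₀ = 1.31

x_1 = g(1.310000) = 1.418359
x_2 = g(1.418359) = 1.414220
x_3 = g(1.414220) = 1.414214
x_4 = g(1.414214) = 1.414214
x_5 = g(1.414214) = 1.414214
x_6 = g(1.414214) = 1.414214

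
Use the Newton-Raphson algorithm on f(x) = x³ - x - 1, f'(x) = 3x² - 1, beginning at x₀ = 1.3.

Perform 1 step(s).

f(x) = x³ - x - 1
f'(x) = 3x² - 1
x₀ = 1.3

Newton-Raphson formula: x_{n+1} = x_n - f(x_n)/f'(x_n)

Iteration 1:
  f(1.300000) = -0.103000
  f'(1.300000) = 4.070000
  x_1 = 1.300000 - (-0.103000)/4.070000 = 1.325307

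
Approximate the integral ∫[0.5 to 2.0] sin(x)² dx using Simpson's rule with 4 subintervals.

f(x) = sin(x)²
a = 0.5, b = 2.0, n = 4
h = (b - a)/n = 0.375000

Simpson's rule: (h/3)[f(x₀) + 4f(x₁) + 2f(x₂) + ... + f(xₙ)]

x_0 = 0.5000, f(x_0) = 0.229849, coefficient = 1
x_1 = 0.8750, f(x_1) = 0.589123, coefficient = 4
x_2 = 1.2500, f(x_2) = 0.900572, coefficient = 2
x_3 = 1.6250, f(x_3) = 0.997065, coefficient = 4
x_4 = 2.0000, f(x_4) = 0.826822, coefficient = 1

I ≈ (0.375000/3) × 9.202566 = 1.150321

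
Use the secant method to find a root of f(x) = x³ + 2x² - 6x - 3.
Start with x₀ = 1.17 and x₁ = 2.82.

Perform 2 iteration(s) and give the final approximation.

f(x) = x³ + 2x² - 6x - 3
x₀ = 1.17, x₁ = 2.82

Secant formula: x_{n+1} = x_n - f(x_n)(x_n - x_{n-1})/(f(x_n) - f(x_{n-1}))

Iteration 1:
  f(1.170000) = -5.680587
  f(2.820000) = 18.410568
  x_2 = 2.820000 - 18.410568×(2.820000 - 1.170000)/(18.410568 - (-5.680587))
       = 1.559063
Iteration 2:
  f(2.820000) = 18.410568
  f(1.559063) = -3.703447
  x_3 = 1.559063 - (-3.703447)×(1.559063 - 2.820000)/(-3.703447 - 18.410568)
       = 1.770233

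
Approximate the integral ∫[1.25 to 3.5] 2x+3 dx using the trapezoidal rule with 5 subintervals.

f(x) = 2x+3
a = 1.25, b = 3.5, n = 5
h = (b - a)/n = 0.450000

Trapezoidal rule: (h/2)[f(x₀) + 2f(x₁) + 2f(x₂) + ... + f(xₙ)]

x_0 = 1.2500, f(x_0) = 5.500000, coefficient = 1
x_1 = 1.7000, f(x_1) = 6.400000, coefficient = 2
x_2 = 2.1500, f(x_2) = 7.300000, coefficient = 2
x_3 = 2.6000, f(x_3) = 8.200000, coefficient = 2
x_4 = 3.0500, f(x_4) = 9.100000, coefficient = 2
x_5 = 3.5000, f(x_5) = 10.000000, coefficient = 1

I ≈ (0.450000/2) × 77.500000 = 17.437500
Exact value: 17.437500
Error: 0.000000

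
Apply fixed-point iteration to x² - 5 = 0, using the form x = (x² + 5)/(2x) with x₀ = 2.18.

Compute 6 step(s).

Equation: x² - 5 = 0
Fixed-point form: x = (x² + 5)/(2x)
x₀ = 2.18

x_1 = g(2.180000) = 2.236789
x_2 = g(2.236789) = 2.236068
x_3 = g(2.236068) = 2.236068
x_4 = g(2.236068) = 2.236068
x_5 = g(2.236068) = 2.236068
x_6 = g(2.236068) = 2.236068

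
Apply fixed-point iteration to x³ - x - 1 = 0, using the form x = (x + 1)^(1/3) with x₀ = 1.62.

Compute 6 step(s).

Equation: x³ - x - 1 = 0
Fixed-point form: x = (x + 1)^(1/3)
x₀ = 1.62

x_1 = g(1.620000) = 1.378586
x_2 = g(1.378586) = 1.334872
x_3 = g(1.334872) = 1.326644
x_4 = g(1.326644) = 1.325084
x_5 = g(1.325084) = 1.324787
x_6 = g(1.324787) = 1.324731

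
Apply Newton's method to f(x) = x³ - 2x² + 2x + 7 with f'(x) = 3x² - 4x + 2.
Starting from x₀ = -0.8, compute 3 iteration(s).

f(x) = x³ - 2x² + 2x + 7
f'(x) = 3x² - 4x + 2
x₀ = -0.8

Newton-Raphson formula: x_{n+1} = x_n - f(x_n)/f'(x_n)

Iteration 1:
  f(-0.800000) = 3.608000
  f'(-0.800000) = 7.120000
  x_1 = -0.800000 - 3.608000/7.120000 = -1.306742
Iteration 2:
  f(-1.306742) = -1.259988
  f'(-1.306742) = 12.349687
  x_2 = -1.306742 - (-1.259988)/12.349687 = -1.204716
Iteration 3:
  f(-1.204716) = -0.060563
  f'(-1.204716) = 11.172883
  x_3 = -1.204716 - (-0.060563)/11.172883 = -1.199295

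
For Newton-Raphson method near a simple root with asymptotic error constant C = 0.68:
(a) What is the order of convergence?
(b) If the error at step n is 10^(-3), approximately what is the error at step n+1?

(a) Newton-Raphson has quadratic (order 2) convergence near simple roots.
    This means |e_{n+1}| ≈ C|e_n|².

(b) With |e_n| = 10^(-3) and C = 0.68:
    |e_{n+1}| ≈ 0.68 × (10^(-3))² = 0.68 × 10^(-6)

(a) 2 (quadratic); (b) |e_{n+1}| ≈ 6.800e-07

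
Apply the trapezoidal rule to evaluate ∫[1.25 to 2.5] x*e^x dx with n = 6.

f(x) = x*e^x
a = 1.25, b = 2.5, n = 6
h = (b - a)/n = 0.208333

Trapezoidal rule: (h/2)[f(x₀) + 2f(x₁) + 2f(x₂) + ... + f(xₙ)]

x_0 = 1.2500, f(x_0) = 4.362929, coefficient = 1
x_1 = 1.4583, f(x_1) = 6.269067, coefficient = 2
x_2 = 1.6667, f(x_2) = 8.824150, coefficient = 2
x_3 = 1.8750, f(x_3) = 12.226536, coefficient = 2
x_4 = 2.0833, f(x_4) = 16.731656, coefficient = 2
x_5 = 2.2917, f(x_5) = 22.667814, coefficient = 2
x_6 = 2.5000, f(x_6) = 30.456235, coefficient = 1

I ≈ (0.208333/2) × 168.257610 = 17.526834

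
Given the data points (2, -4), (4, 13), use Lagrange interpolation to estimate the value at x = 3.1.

Lagrange interpolation formula:
P(x) = Σ yᵢ × Lᵢ(x)
where Lᵢ(x) = Π_{j≠i} (x - xⱼ)/(xᵢ - xⱼ)

L_0(3.1) = (3.1 - 4)/(2 - 4) = 0.450000
L_1(3.1) = (3.1 - 2)/(4 - 2) = 0.550000

P(3.1) = (-4)×L_0(3.1) + 13×L_1(3.1)
P(3.1) = 5.350000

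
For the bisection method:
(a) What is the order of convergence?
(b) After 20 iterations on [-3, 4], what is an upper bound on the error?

(a) Bisection has linear (order 1) convergence; the error is halved each step.

(b) Error bound = (b-a)/2^n = (4 - (-3))/2^{20}
    = 7/2^{20}

(a) 1 (linear); (b) error ≤ 6.68e-06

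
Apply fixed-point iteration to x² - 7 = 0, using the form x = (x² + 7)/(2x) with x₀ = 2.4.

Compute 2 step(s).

Equation: x² - 7 = 0
Fixed-point form: x = (x² + 7)/(2x)
x₀ = 2.4

x_1 = g(2.400000) = 2.658333
x_2 = g(2.658333) = 2.645781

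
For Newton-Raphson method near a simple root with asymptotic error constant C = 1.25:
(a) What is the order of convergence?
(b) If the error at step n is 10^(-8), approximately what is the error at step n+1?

(a) Newton-Raphson has quadratic (order 2) convergence near simple roots.
    This means |e_{n+1}| ≈ C|e_n|².

(b) With |e_n| = 10^(-8) and C = 1.25:
    |e_{n+1}| ≈ 1.25 × (10^(-8))² = 1.25 × 10^(-16)

(a) 2 (quadratic); (b) |e_{n+1}| ≈ 1.250e-16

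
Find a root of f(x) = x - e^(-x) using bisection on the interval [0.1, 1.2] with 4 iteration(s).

f(x) = x - e^(-x)
Initial interval: [0.1, 1.2]

Iteration 1:
  c_1 = (0.100000 + 1.200000)/2 = 0.650000
  f(c_1) = f(0.650000) = 0.127954
  f(a) × f(c) < 0, new interval: [0.100000, 0.650000]
Iteration 2:
  c_2 = (0.100000 + 0.650000)/2 = 0.375000
  f(c_2) = f(0.375000) = -0.312289
  f(a) × f(c) ≥ 0, new interval: [0.375000, 0.650000]
Iteration 3:
  c_3 = (0.375000 + 0.650000)/2 = 0.512500
  f(c_3) = f(0.512500) = -0.086496
  f(a) × f(c) ≥ 0, new interval: [0.512500, 0.650000]
Iteration 4:
  c_4 = (0.512500 + 0.650000)/2 = 0.581250
  f(c_4) = f(0.581250) = 0.022051
  f(a) × f(c) < 0, new interval: [0.512500, 0.581250]

After 4 iteration(s), the approximation is c_4 = 0.581250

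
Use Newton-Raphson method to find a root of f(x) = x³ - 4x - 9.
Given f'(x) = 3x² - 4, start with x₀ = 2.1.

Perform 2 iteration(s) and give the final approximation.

f(x) = x³ - 4x - 9
f'(x) = 3x² - 4
x₀ = 2.1

Newton-Raphson formula: x_{n+1} = x_n - f(x_n)/f'(x_n)

Iteration 1:
  f(2.100000) = -8.139000
  f'(2.100000) = 9.230000
  x_1 = 2.100000 - (-8.139000)/9.230000 = 2.981798
Iteration 2:
  f(2.981798) = 5.584341
  f'(2.981798) = 22.673367
  x_2 = 2.981798 - 5.584341/22.673367 = 2.735503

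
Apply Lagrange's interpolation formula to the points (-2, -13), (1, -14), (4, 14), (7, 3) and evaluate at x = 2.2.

Lagrange interpolation formula:
P(x) = Σ yᵢ × Lᵢ(x)
where Lᵢ(x) = Π_{j≠i} (x - xⱼ)/(xᵢ - xⱼ)

L_0(2.2) = (2.2 - 1)/(-2 - 1) × (2.2 - 4)/(-2 - 4) × (2.2 - 7)/(-2 - 7) = -0.064000
L_1(2.2) = (2.2 - (-2))/(1 - (-2)) × (2.2 - 4)/(1 - 4) × (2.2 - 7)/(1 - 7) = 0.672000
L_2(2.2) = (2.2 - (-2))/(4 - (-2)) × (2.2 - 1)/(4 - 1) × (2.2 - 7)/(4 - 7) = 0.448000
L_3(2.2) = (2.2 - (-2))/(7 - (-2)) × (2.2 - 1)/(7 - 1) × (2.2 - 4)/(7 - 4) = -0.056000

P(2.2) = (-13)×L_0(2.2) + (-14)×L_1(2.2) + 14×L_2(2.2) + 3×L_3(2.2)
P(2.2) = -2.472000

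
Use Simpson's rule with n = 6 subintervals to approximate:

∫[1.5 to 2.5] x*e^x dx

f(x) = x*e^x
a = 1.5, b = 2.5, n = 6
h = (b - a)/n = 0.166667

Simpson's rule: (h/3)[f(x₀) + 4f(x₁) + 2f(x₂) + ... + f(xₙ)]

x_0 = 1.5000, f(x_0) = 6.722534, coefficient = 1
x_1 = 1.6667, f(x_1) = 8.824150, coefficient = 4
x_2 = 1.8333, f(x_2) = 11.466952, coefficient = 2
x_3 = 2.0000, f(x_3) = 14.778112, coefficient = 4
x_4 = 2.1667, f(x_4) = 18.913133, coefficient = 2
x_5 = 2.3333, f(x_5) = 24.061937, coefficient = 4
x_6 = 2.5000, f(x_6) = 30.456235, coefficient = 1

I ≈ (0.166667/3) × 288.595733 = 16.033096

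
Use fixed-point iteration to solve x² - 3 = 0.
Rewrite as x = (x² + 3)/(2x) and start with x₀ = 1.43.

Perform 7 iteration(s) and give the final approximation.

Equation: x² - 3 = 0
Fixed-point form: x = (x² + 3)/(2x)
x₀ = 1.43

x_1 = g(1.430000) = 1.763951
x_2 = g(1.763951) = 1.732339
x_3 = g(1.732339) = 1.732051
x_4 = g(1.732051) = 1.732051
x_5 = g(1.732051) = 1.732051
x_6 = g(1.732051) = 1.732051
x_7 = g(1.732051) = 1.732051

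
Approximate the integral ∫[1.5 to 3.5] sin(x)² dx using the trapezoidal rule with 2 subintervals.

f(x) = sin(x)²
a = 1.5, b = 3.5, n = 2
h = (b - a)/n = 1.000000

Trapezoidal rule: (h/2)[f(x₀) + 2f(x₁) + 2f(x₂) + ... + f(xₙ)]

x_0 = 1.5000, f(x_0) = 0.994996, coefficient = 1
x_1 = 2.5000, f(x_1) = 0.358169, coefficient = 2
x_2 = 3.5000, f(x_2) = 0.123049, coefficient = 1

I ≈ (1.000000/2) × 1.834383 = 0.917191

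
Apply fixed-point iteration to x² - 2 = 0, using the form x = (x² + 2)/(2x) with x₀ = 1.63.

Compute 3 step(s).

Equation: x² - 2 = 0
Fixed-point form: x = (x² + 2)/(2x)
x₀ = 1.63

x_1 = g(1.630000) = 1.428497
x_2 = g(1.428497) = 1.414285
x_3 = g(1.414285) = 1.414214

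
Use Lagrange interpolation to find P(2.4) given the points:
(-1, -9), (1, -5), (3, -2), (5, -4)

Lagrange interpolation formula:
P(x) = Σ yᵢ × Lᵢ(x)
where Lᵢ(x) = Π_{j≠i} (x - xⱼ)/(xᵢ - xⱼ)

L_0(2.4) = (2.4 - 1)/(-1 - 1) × (2.4 - 3)/(-1 - 3) × (2.4 - 5)/(-1 - 5) = -0.045500
L_1(2.4) = (2.4 - (-1))/(1 - (-1)) × (2.4 - 3)/(1 - 3) × (2.4 - 5)/(1 - 5) = 0.331500
L_2(2.4) = (2.4 - (-1))/(3 - (-1)) × (2.4 - 1)/(3 - 1) × (2.4 - 5)/(3 - 5) = 0.773500
L_3(2.4) = (2.4 - (-1))/(5 - (-1)) × (2.4 - 1)/(5 - 1) × (2.4 - 3)/(5 - 3) = -0.059500

P(2.4) = (-9)×L_0(2.4) + (-5)×L_1(2.4) + (-2)×L_2(2.4) + (-4)×L_3(2.4)
P(2.4) = -2.557000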